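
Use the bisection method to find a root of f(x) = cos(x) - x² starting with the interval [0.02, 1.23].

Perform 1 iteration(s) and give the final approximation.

f(x) = cos(x) - x²
Initial interval: [0.02, 1.23]

Iteration 1:
  c_1 = (0.020000 + 1.230000)/2 = 0.625000
  f(c_1) = f(0.625000) = 0.420338
  f(a) × f(c) ≥ 0, new interval: [0.625000, 1.230000]

After 1 iteration(s), the approximation is c_1 = 0.625000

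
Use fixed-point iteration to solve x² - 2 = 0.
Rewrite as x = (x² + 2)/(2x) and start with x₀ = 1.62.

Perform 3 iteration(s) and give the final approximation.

Equation: x² - 2 = 0
Fixed-point form: x = (x² + 2)/(2x)
x₀ = 1.62

x_1 = g(1.620000) = 1.427284
x_2 = g(1.427284) = 1.414273
x_3 = g(1.414273) = 1.414214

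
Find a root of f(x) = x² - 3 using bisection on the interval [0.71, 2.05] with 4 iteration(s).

f(x) = x² - 3
Initial interval: [0.71, 2.05]

Iteration 1:
  c_1 = (0.710000 + 2.050000)/2 = 1.380000
  f(c_1) = f(1.380000) = -1.095600
  f(a) × f(c) ≥ 0, new interval: [1.380000, 2.050000]
Iteration 2:
  c_2 = (1.380000 + 2.050000)/2 = 1.715000
  f(c_2) = f(1.715000) = -0.058775
  f(a) × f(c) ≥ 0, new interval: [1.715000, 2.050000]
Iteration 3:
  c_3 = (1.715000 + 2.050000)/2 = 1.882500
  f(c_3) = f(1.882500) = 0.543806
  f(a) × f(c) < 0, new interval: [1.715000, 1.882500]
Iteration 4:
  c_4 = (1.715000 + 1.882500)/2 = 1.798750
  f(c_4) = f(1.798750) = 0.235502
  f(a) × f(c) < 0, new interval: [1.715000, 1.798750]

After 4 iteration(s), the approximation is c_4 = 1.798750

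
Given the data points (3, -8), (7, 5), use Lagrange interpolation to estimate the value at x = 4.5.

Lagrange interpolation formula:
P(x) = Σ yᵢ × Lᵢ(x)
where Lᵢ(x) = Π_{j≠i} (x - xⱼ)/(xᵢ - xⱼ)

L_0(4.5) = (4.5 - 7)/(3 - 7) = 0.625000
L_1(4.5) = (4.5 - 3)/(7 - 3) = 0.375000

P(4.5) = (-8)×L_0(4.5) + 5×L_1(4.5)
P(4.5) = -3.125000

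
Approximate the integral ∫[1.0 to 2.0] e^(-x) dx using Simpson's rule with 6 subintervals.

f(x) = e^(-x)
a = 1.0, b = 2.0, n = 6
h = (b - a)/n = 0.166667

Simpson's rule: (h/3)[f(x₀) + 4f(x₁) + 2f(x₂) + ... + f(xₙ)]

x_0 = 1.0000, f(x_0) = 0.367879, coefficient = 1
x_1 = 1.1667, f(x_1) = 0.311403, coefficient = 4
x_2 = 1.3333, f(x_2) = 0.263597, coefficient = 2
x_3 = 1.5000, f(x_3) = 0.223130, coefficient = 4
x_4 = 1.6667, f(x_4) = 0.188876, coefficient = 2
x_5 = 1.8333, f(x_5) = 0.159880, coefficient = 4
x_6 = 2.0000, f(x_6) = 0.135335, coefficient = 1

I ≈ (0.166667/3) × 4.185813 = 0.232545
Exact value: 0.232544
Error: 0.000001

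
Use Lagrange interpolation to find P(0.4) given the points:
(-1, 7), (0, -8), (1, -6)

Lagrange interpolation formula:
P(x) = Σ yᵢ × Lᵢ(x)
where Lᵢ(x) = Π_{j≠i} (x - xⱼ)/(xᵢ - xⱼ)

L_0(0.4) = (0.4 - 0)/(-1 - 0) × (0.4 - 1)/(-1 - 1) = -0.120000
L_1(0.4) = (0.4 - (-1))/(0 - (-1)) × (0.4 - 1)/(0 - 1) = 0.840000
L_2(0.4) = (0.4 - (-1))/(1 - (-1)) × (0.4 - 0)/(1 - 0) = 0.280000

P(0.4) = 7×L_0(0.4) + (-8)×L_1(0.4) + (-6)×L_2(0.4)
P(0.4) = -9.240000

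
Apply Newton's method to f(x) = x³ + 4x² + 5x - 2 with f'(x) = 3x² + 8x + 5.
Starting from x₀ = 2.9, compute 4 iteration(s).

f(x) = x³ + 4x² + 5x - 2
f'(x) = 3x² + 8x + 5
x₀ = 2.9

Newton-Raphson formula: x_{n+1} = x_n - f(x_n)/f'(x_n)

Iteration 1:
  f(2.900000) = 70.529000
  f'(2.900000) = 53.430000
  x_1 = 2.900000 - 70.529000/53.430000 = 1.579974
Iteration 2:
  f(1.579974) = 19.829254
  f'(1.579974) = 25.128742
  x_2 = 1.579974 - 19.829254/25.128742 = 0.790867
Iteration 3:
  f(0.790867) = 4.950885
  f'(0.790867) = 13.203352
  x_3 = 0.790867 - 4.950885/13.203352 = 0.415895
Iteration 4:
  f(0.415895) = 0.843290
  f'(0.415895) = 8.846070
  x_4 = 0.415895 - 0.843290/8.846070 = 0.320566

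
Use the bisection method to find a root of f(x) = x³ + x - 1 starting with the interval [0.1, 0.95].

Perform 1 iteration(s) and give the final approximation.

f(x) = x³ + x - 1
Initial interval: [0.1, 0.95]

Iteration 1:
  c_1 = (0.100000 + 0.950000)/2 = 0.525000
  f(c_1) = f(0.525000) = -0.330297
  f(a) × f(c) ≥ 0, new interval: [0.525000, 0.950000]

After 1 iteration(s), the approximation is c_1 = 0.525000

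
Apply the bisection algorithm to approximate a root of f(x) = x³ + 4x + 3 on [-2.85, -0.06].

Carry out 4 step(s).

f(x) = x³ + 4x + 3
Initial interval: [-2.85, -0.06]

Iteration 1:
  c_1 = (-2.850000 + (-0.060000))/2 = -1.455000
  f(c_1) = f(-1.455000) = -5.900271
  f(a) × f(c) ≥ 0, new interval: [-1.455000, -0.060000]
Iteration 2:
  c_2 = (-1.455000 + (-0.060000))/2 = -0.757500
  f(c_2) = f(-0.757500) = -0.464658
  f(a) × f(c) ≥ 0, new interval: [-0.757500, -0.060000]
Iteration 3:
  c_3 = (-0.757500 + (-0.060000))/2 = -0.408750
  f(c_3) = f(-0.408750) = 1.296707
  f(a) × f(c) < 0, new interval: [-0.757500, -0.408750]
Iteration 4:
  c_4 = (-0.757500 + (-0.408750))/2 = -0.583125
  f(c_4) = f(-0.583125) = 0.469217
  f(a) × f(c) < 0, new interval: [-0.757500, -0.583125]

After 4 iteration(s), the approximation is c_4 = -0.583125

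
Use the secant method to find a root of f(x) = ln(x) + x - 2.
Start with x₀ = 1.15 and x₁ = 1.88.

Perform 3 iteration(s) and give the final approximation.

f(x) = ln(x) + x - 2
x₀ = 1.15, x₁ = 1.88

Secant formula: x_{n+1} = x_n - f(x_n)(x_n - x_{n-1})/(f(x_n) - f(x_{n-1}))

Iteration 1:
  f(1.150000) = -0.710238
  f(1.880000) = 0.511272
  x_2 = 1.880000 - 0.511272×(1.880000 - 1.150000)/(0.511272 - (-0.710238))
       = 1.574453
Iteration 2:
  f(1.880000) = 0.511272
  f(1.574453) = 0.028361
  x_3 = 1.574453 - 0.028361×(1.574453 - 1.880000)/(0.028361 - 0.511272)
       = 1.556508
Iteration 3:
  f(1.574453) = 0.028361
  f(1.556508) = -0.001046
  x_4 = 1.556508 - (-0.001046)×(1.556508 - 1.574453)/(-0.001046 - 0.028361)
       = 1.557147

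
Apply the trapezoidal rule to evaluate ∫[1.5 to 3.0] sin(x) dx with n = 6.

f(x) = sin(x)
a = 1.5, b = 3.0, n = 6
h = (b - a)/n = 0.250000

Trapezoidal rule: (h/2)[f(x₀) + 2f(x₁) + 2f(x₂) + ... + f(xₙ)]

x_0 = 1.5000, f(x_0) = 0.997495, coefficient = 1
x_1 = 1.7500, f(x_1) = 0.983986, coefficient = 2
x_2 = 2.0000, f(x_2) = 0.909297, coefficient = 2
x_3 = 2.2500, f(x_3) = 0.778073, coefficient = 2
x_4 = 2.5000, f(x_4) = 0.598472, coefficient = 2
x_5 = 2.7500, f(x_5) = 0.381661, coefficient = 2
x_6 = 3.0000, f(x_6) = 0.141120, coefficient = 1

I ≈ (0.250000/2) × 8.441594 = 1.055199
Exact value: 1.060730
Error: 0.005530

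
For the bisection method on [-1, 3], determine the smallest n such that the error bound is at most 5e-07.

We need (b-a)/2^n ≤ 5e-07
(3 - (-1))/2^n ≤ 5e-07
4/2^n ≤ 5e-07
2^n ≥ 8000000
n ≥ log₂(8000000) = 22.93
n ≥ 23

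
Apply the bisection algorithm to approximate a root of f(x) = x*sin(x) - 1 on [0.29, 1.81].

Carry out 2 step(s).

f(x) = x*sin(x) - 1
Initial interval: [0.29, 1.81]

Iteration 1:
  c_1 = (0.290000 + 1.810000)/2 = 1.050000
  f(c_1) = f(1.050000) = -0.089206
  f(a) × f(c) ≥ 0, new interval: [1.050000, 1.810000]
Iteration 2:
  c_2 = (1.050000 + 1.810000)/2 = 1.430000
  f(c_2) = f(1.430000) = 0.415850
  f(a) × f(c) < 0, new interval: [1.050000, 1.430000]

After 2 iteration(s), the approximation is c_2 = 1.430000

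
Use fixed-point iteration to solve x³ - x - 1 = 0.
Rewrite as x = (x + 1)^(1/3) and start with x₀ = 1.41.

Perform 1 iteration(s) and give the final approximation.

Equation: x³ - x - 1 = 0
Fixed-point form: x = (x + 1)^(1/3)
x₀ = 1.41

x_1 = g(1.410000) = 1.340723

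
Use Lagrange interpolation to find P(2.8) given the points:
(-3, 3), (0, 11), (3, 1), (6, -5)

Lagrange interpolation formula:
P(x) = Σ yᵢ × Lᵢ(x)
where Lᵢ(x) = Π_{j≠i} (x - xⱼ)/(xᵢ - xⱼ)

L_0(2.8) = (2.8 - 0)/(-3 - 0) × (2.8 - 3)/(-3 - 3) × (2.8 - 6)/(-3 - 6) = -0.011062
L_1(2.8) = (2.8 - (-3))/(0 - (-3)) × (2.8 - 3)/(0 - 3) × (2.8 - 6)/(0 - 6) = 0.068741
L_2(2.8) = (2.8 - (-3))/(3 - (-3)) × (2.8 - 0)/(3 - 0) × (2.8 - 6)/(3 - 6) = 0.962370
L_3(2.8) = (2.8 - (-3))/(6 - (-3)) × (2.8 - 0)/(6 - 0) × (2.8 - 3)/(6 - 3) = -0.020049

P(2.8) = 3×L_0(2.8) + 11×L_1(2.8) + 1×L_2(2.8) + (-5)×L_3(2.8)
P(2.8) = 1.785580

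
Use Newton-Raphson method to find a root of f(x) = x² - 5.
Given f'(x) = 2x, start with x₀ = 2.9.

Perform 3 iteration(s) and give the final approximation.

f(x) = x² - 5
f'(x) = 2x
x₀ = 2.9

Newton-Raphson formula: x_{n+1} = x_n - f(x_n)/f'(x_n)

Iteration 1:
  f(2.900000) = 3.410000
  f'(2.900000) = 5.800000
  x_1 = 2.900000 - 3.410000/5.800000 = 2.312069
Iteration 2:
  f(2.312069) = 0.345663
  f'(2.312069) = 4.624138
  x_2 = 2.312069 - 0.345663/4.624138 = 2.237317
Iteration 3:
  f(2.237317) = 0.005588
  f'(2.237317) = 4.474634
  x_3 = 2.237317 - 0.005588/4.474634 = 2.236068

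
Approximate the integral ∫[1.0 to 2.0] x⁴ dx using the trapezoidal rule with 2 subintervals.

f(x) = x⁴
a = 1.0, b = 2.0, n = 2
h = (b - a)/n = 0.500000

Trapezoidal rule: (h/2)[f(x₀) + 2f(x₁) + 2f(x₂) + ... + f(xₙ)]

x_0 = 1.0000, f(x_0) = 1.000000, coefficient = 1
x_1 = 1.5000, f(x_1) = 5.062500, coefficient = 2
x_2 = 2.0000, f(x_2) = 16.000000, coefficient = 1

I ≈ (0.500000/2) × 27.125000 = 6.781250
Exact value: 6.200000
Error: 0.581250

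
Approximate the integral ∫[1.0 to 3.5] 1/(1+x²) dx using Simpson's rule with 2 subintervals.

f(x) = 1/(1+x²)
a = 1.0, b = 3.5, n = 2
h = (b - a)/n = 1.250000

Simpson's rule: (h/3)[f(x₀) + 4f(x₁) + 2f(x₂) + ... + f(xₙ)]

x_0 = 1.0000, f(x_0) = 0.500000, coefficient = 1
x_1 = 2.2500, f(x_1) = 0.164948, coefficient = 4
x_2 = 3.5000, f(x_2) = 0.075472, coefficient = 1

I ≈ (1.250000/3) × 1.235266 = 0.514694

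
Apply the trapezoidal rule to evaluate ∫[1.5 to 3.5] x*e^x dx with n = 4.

f(x) = x*e^x
a = 1.5, b = 3.5, n = 4
h = (b - a)/n = 0.500000

Trapezoidal rule: (h/2)[f(x₀) + 2f(x₁) + 2f(x₂) + ... + f(xₙ)]

x_0 = 1.5000, f(x_0) = 6.722534, coefficient = 1
x_1 = 2.0000, f(x_1) = 14.778112, coefficient = 2
x_2 = 2.5000, f(x_2) = 30.456235, coefficient = 2
x_3 = 3.0000, f(x_3) = 60.256611, coefficient = 2
x_4 = 3.5000, f(x_4) = 115.904082, coefficient = 1

I ≈ (0.500000/2) × 333.608531 = 83.402133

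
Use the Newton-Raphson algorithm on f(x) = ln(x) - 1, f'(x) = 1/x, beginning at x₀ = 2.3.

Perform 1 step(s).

f(x) = ln(x) - 1
f'(x) = 1/x
x₀ = 2.3

Newton-Raphson formula: x_{n+1} = x_n - f(x_n)/f'(x_n)

Iteration 1:
  f(2.300000) = -0.167091
  f'(2.300000) = 0.434783
  x_1 = 2.300000 - (-0.167091)/0.434783 = 2.684309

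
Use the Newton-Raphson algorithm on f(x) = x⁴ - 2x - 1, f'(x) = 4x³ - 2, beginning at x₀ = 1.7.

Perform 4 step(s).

f(x) = x⁴ - 2x - 1
f'(x) = 4x³ - 2
x₀ = 1.7

Newton-Raphson formula: x_{n+1} = x_n - f(x_n)/f'(x_n)

Iteration 1:
  f(1.700000) = 3.952100
  f'(1.700000) = 17.652000
  x_1 = 1.700000 - 3.952100/17.652000 = 1.476110
Iteration 2:
  f(1.476110) = 0.795392
  f'(1.476110) = 10.865198
  x_2 = 1.476110 - 0.795392/10.865198 = 1.402905
Iteration 3:
  f(1.402905) = 0.067773
  f'(1.402905) = 9.044464
  x_3 = 1.402905 - 0.067773/9.044464 = 1.395412
Iteration 4:
  f(1.395412) = 0.000661
  f'(1.395412) = 8.868432
  x_4 = 1.395412 - 0.000661/8.868432 = 1.395337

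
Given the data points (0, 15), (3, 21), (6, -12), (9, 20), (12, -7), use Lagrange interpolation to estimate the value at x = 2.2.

Lagrange interpolation formula:
P(x) = Σ yᵢ × Lᵢ(x)
where Lᵢ(x) = Π_{j≠i} (x - xⱼ)/(xᵢ - xⱼ)

L_0(2.2) = (2.2 - 3)/(0 - 3) × (2.2 - 6)/(0 - 6) × (2.2 - 9)/(0 - 9) × (2.2 - 12)/(0 - 12) = 0.104211
L_1(2.2) = (2.2 - 0)/(3 - 0) × (2.2 - 6)/(3 - 6) × (2.2 - 9)/(3 - 9) × (2.2 - 12)/(3 - 12) = 1.146318
L_2(2.2) = (2.2 - 0)/(6 - 0) × (2.2 - 3)/(6 - 3) × (2.2 - 9)/(6 - 9) × (2.2 - 12)/(6 - 12) = -0.361995
L_3(2.2) = (2.2 - 0)/(9 - 0) × (2.2 - 3)/(9 - 3) × (2.2 - 6)/(9 - 6) × (2.2 - 12)/(9 - 12) = 0.134861
L_4(2.2) = (2.2 - 0)/(12 - 0) × (2.2 - 3)/(12 - 3) × (2.2 - 6)/(12 - 6) × (2.2 - 9)/(12 - 9) = -0.023394

P(2.2) = 15×L_0(2.2) + 21×L_1(2.2) + (-12)×L_2(2.2) + 20×L_3(2.2) + (-7)×L_4(2.2)
P(2.2) = 32.840751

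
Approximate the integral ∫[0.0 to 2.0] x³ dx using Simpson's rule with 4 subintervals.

f(x) = x³
a = 0.0, b = 2.0, n = 4
h = (b - a)/n = 0.500000

Simpson's rule: (h/3)[f(x₀) + 4f(x₁) + 2f(x₂) + ... + f(xₙ)]

x_0 = 0.0000, f(x_0) = 0.000000, coefficient = 1
x_1 = 0.5000, f(x_1) = 0.125000, coefficient = 4
x_2 = 1.0000, f(x_2) = 1.000000, coefficient = 2
x_3 = 1.5000, f(x_3) = 3.375000, coefficient = 4
x_4 = 2.0000, f(x_4) = 8.000000, coefficient = 1

I ≈ (0.500000/3) × 24.000000 = 4.000000
Exact value: 4.000000
Error: 0.000000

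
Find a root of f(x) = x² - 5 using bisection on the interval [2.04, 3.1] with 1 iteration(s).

f(x) = x² - 5
Initial interval: [2.04, 3.1]

Iteration 1:
  c_1 = (2.040000 + 3.100000)/2 = 2.570000
  f(c_1) = f(2.570000) = 1.604900
  f(a) × f(c) < 0, new interval: [2.040000, 2.570000]

After 1 iteration(s), the approximation is c_1 = 2.570000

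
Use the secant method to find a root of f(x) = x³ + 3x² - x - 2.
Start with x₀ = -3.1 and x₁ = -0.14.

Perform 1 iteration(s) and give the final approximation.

f(x) = x³ + 3x² - x - 2
x₀ = -3.1, x₁ = -0.14

Secant formula: x_{n+1} = x_n - f(x_n)(x_n - x_{n-1})/(f(x_n) - f(x_{n-1}))

Iteration 1:
  f(-3.100000) = 0.139000
  f(-0.140000) = -1.803944
  x_2 = -0.140000 - (-1.803944)×(-0.140000 - (-3.100000))/(-1.803944 - 0.139000)
       = -2.888239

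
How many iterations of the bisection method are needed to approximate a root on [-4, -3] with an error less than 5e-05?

We need (b-a)/2^n ≤ 5e-05
(-3 - (-4))/2^n ≤ 5e-05
1/2^n ≤ 5e-05
2^n ≥ 20000
n ≥ log₂(20000) = 14.29
n ≥ 15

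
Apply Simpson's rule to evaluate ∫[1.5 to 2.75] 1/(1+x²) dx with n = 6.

f(x) = 1/(1+x²)
a = 1.5, b = 2.75, n = 6
h = (b - a)/n = 0.208333

Simpson's rule: (h/3)[f(x₀) + 4f(x₁) + 2f(x₂) + ... + f(xₙ)]

x_0 = 1.5000, f(x_0) = 0.307692, coefficient = 1
x_1 = 1.7083, f(x_1) = 0.255206, coefficient = 4
x_2 = 1.9167, f(x_2) = 0.213967, coefficient = 2
x_3 = 2.1250, f(x_3) = 0.181303, coefficient = 4
x_4 = 2.3333, f(x_4) = 0.155172, coefficient = 2
x_5 = 2.5417, f(x_5) = 0.134047, coefficient = 4
x_6 = 2.7500, f(x_6) = 0.116788, coefficient = 1

I ≈ (0.208333/3) × 3.444985 = 0.239235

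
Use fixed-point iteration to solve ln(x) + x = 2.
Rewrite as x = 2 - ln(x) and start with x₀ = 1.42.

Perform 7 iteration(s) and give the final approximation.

Equation: ln(x) + x = 2
Fixed-point form: x = 2 - ln(x)
x₀ = 1.42

x_1 = g(1.420000) = 1.649343
x_2 = g(1.649343) = 1.499623
x_3 = g(1.499623) = 1.594786
x_4 = g(1.594786) = 1.533260
x_5 = g(1.533260) = 1.572604
x_6 = g(1.572604) = 1.547267
x_7 = g(1.547267) = 1.563510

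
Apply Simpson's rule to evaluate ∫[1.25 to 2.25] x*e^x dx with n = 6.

f(x) = x*e^x
a = 1.25, b = 2.25, n = 6
h = (b - a)/n = 0.166667

Simpson's rule: (h/3)[f(x₀) + 4f(x₁) + 2f(x₂) + ... + f(xₙ)]

x_0 = 1.2500, f(x_0) = 4.362929, coefficient = 1
x_1 = 1.4167, f(x_1) = 5.841417, coefficient = 4
x_2 = 1.5833, f(x_2) = 7.712679, coefficient = 2
x_3 = 1.7500, f(x_3) = 10.070555, coefficient = 4
x_4 = 1.9167, f(x_4) = 13.029998, coefficient = 2
x_5 = 2.0833, f(x_5) = 16.731656, coefficient = 4
x_6 = 2.2500, f(x_6) = 21.347406, coefficient = 1

I ≈ (0.166667/3) × 197.770200 = 10.987233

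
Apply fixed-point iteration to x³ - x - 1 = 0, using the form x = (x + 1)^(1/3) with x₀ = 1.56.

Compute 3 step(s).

Equation: x³ - x - 1 = 0
Fixed-point form: x = (x + 1)^(1/3)
x₀ = 1.56

x_1 = g(1.560000) = 1.367981
x_2 = g(1.367981) = 1.332885
x_3 = g(1.332885) = 1.326267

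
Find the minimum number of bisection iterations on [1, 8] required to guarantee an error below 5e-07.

We need (b-a)/2^n ≤ 5e-07
(8 - 1)/2^n ≤ 5e-07
7/2^n ≤ 5e-07
2^n ≥ 14000000
n ≥ log₂(14000000) = 23.74
n ≥ 24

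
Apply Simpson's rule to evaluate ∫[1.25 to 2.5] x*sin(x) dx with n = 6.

f(x) = x*sin(x)
a = 1.25, b = 2.5, n = 6
h = (b - a)/n = 0.208333

Simpson's rule: (h/3)[f(x₀) + 4f(x₁) + 2f(x₂) + ... + f(xₙ)]

x_0 = 1.2500, f(x_0) = 1.186231, coefficient = 1
x_1 = 1.4583, f(x_1) = 1.449121, coefficient = 4
x_2 = 1.6667, f(x_2) = 1.659013, coefficient = 2
x_3 = 1.8750, f(x_3) = 1.788911, coefficient = 4
x_4 = 2.0833, f(x_4) = 1.815632, coefficient = 2
x_5 = 2.2917, f(x_5) = 1.721572, coefficient = 4
x_6 = 2.5000, f(x_6) = 1.496180, coefficient = 1

I ≈ (0.208333/3) × 29.470116 = 2.046536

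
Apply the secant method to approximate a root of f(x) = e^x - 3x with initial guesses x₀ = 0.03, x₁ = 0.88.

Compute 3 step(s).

f(x) = e^x - 3x
x₀ = 0.03, x₁ = 0.88

Secant formula: x_{n+1} = x_n - f(x_n)(x_n - x_{n-1})/(f(x_n) - f(x_{n-1}))

Iteration 1:
  f(0.030000) = 0.940455
  f(0.880000) = -0.229100
  x_2 = 0.880000 - (-0.229100)×(0.880000 - 0.030000)/(-0.229100 - 0.940455)
       = 0.713496
Iteration 2:
  f(0.880000) = -0.229100
  f(0.713496) = -0.099374
  x_3 = 0.713496 - (-0.099374)×(0.713496 - 0.880000)/(-0.099374 - (-0.229100))
       = 0.585950
Iteration 3:
  f(0.713496) = -0.099374
  f(0.585950) = 0.038847
  x_4 = 0.585950 - 0.038847×(0.585950 - 0.713496)/(0.038847 - (-0.099374))
       = 0.621797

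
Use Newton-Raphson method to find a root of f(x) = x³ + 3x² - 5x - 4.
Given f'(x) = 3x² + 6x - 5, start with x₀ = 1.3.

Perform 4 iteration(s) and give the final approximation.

f(x) = x³ + 3x² - 5x - 4
f'(x) = 3x² + 6x - 5
x₀ = 1.3

Newton-Raphson formula: x_{n+1} = x_n - f(x_n)/f'(x_n)

Iteration 1:
  f(1.300000) = -3.233000
  f'(1.300000) = 7.870000
  x_1 = 1.300000 - (-3.233000)/7.870000 = 1.710801
Iteration 2:
  f(1.710801) = 1.233749
  f'(1.710801) = 14.045318
  x_2 = 1.710801 - 1.233749/14.045318 = 1.622960
Iteration 3:
  f(1.622960) = 0.062072
  f'(1.622960) = 12.639756
  x_3 = 1.622960 - 0.062072/12.639756 = 1.618049
Iteration 4:
  f(1.618049) = 0.000190
  f'(1.618049) = 12.562543
  x_4 = 1.618049 - 0.000190/12.562543 = 1.618034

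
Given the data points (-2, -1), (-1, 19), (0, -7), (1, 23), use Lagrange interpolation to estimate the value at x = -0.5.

Lagrange interpolation formula:
P(x) = Σ yᵢ × Lᵢ(x)
where Lᵢ(x) = Π_{j≠i} (x - xⱼ)/(xᵢ - xⱼ)

L_0(-0.5) = (-0.5 - (-1))/(-2 - (-1)) × (-0.5 - 0)/(-2 - 0) × (-0.5 - 1)/(-2 - 1) = -0.062500
L_1(-0.5) = (-0.5 - (-2))/(-1 - (-2)) × (-0.5 - 0)/(-1 - 0) × (-0.5 - 1)/(-1 - 1) = 0.562500
L_2(-0.5) = (-0.5 - (-2))/(0 - (-2)) × (-0.5 - (-1))/(0 - (-1)) × (-0.5 - 1)/(0 - 1) = 0.562500
L_3(-0.5) = (-0.5 - (-2))/(1 - (-2)) × (-0.5 - (-1))/(1 - (-1)) × (-0.5 - 0)/(1 - 0) = -0.062500

P(-0.5) = (-1)×L_0(-0.5) + 19×L_1(-0.5) + (-7)×L_2(-0.5) + 23×L_3(-0.5)
P(-0.5) = 5.375000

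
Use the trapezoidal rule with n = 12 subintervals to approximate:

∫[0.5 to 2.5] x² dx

f(x) = x²
a = 0.5, b = 2.5, n = 12
h = (b - a)/n = 0.166667

Trapezoidal rule: (h/2)[f(x₀) + 2f(x₁) + 2f(x₂) + ... + f(xₙ)]

x_0 = 0.5000, f(x_0) = 0.250000, coefficient = 1
x_1 = 0.6667, f(x_1) = 0.444444, coefficient = 2
x_2 = 0.8333, f(x_2) = 0.694444, coefficient = 2
x_3 = 1.0000, f(x_3) = 1.000000, coefficient = 2
x_4 = 1.1667, f(x_4) = 1.361111, coefficient = 2
x_5 = 1.3333, f(x_5) = 1.777778, coefficient = 2
x_6 = 1.5000, f(x_6) = 2.250000, coefficient = 2
x_7 = 1.6667, f(x_7) = 2.777778, coefficient = 2
x_8 = 1.8333, f(x_8) = 3.361111, coefficient = 2
x_9 = 2.0000, f(x_9) = 4.000000, coefficient = 2
x_10 = 2.1667, f(x_10) = 4.694444, coefficient = 2
x_11 = 2.3333, f(x_11) = 5.444444, coefficient = 2
x_12 = 2.5000, f(x_12) = 6.250000, coefficient = 1

I ≈ (0.166667/2) × 62.111111 = 5.175926
Exact value: 5.166667
Error: 0.009259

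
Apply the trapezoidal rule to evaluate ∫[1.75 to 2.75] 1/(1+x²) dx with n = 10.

f(x) = 1/(1+x²)
a = 1.75, b = 2.75, n = 10
h = (b - a)/n = 0.100000

Trapezoidal rule: (h/2)[f(x₀) + 2f(x₁) + 2f(x₂) + ... + f(xₙ)]

x_0 = 1.7500, f(x_0) = 0.246154, coefficient = 1
x_1 = 1.8500, f(x_1) = 0.226116, coefficient = 2
x_2 = 1.9500, f(x_2) = 0.208225, coefficient = 2
x_3 = 2.0500, f(x_3) = 0.192215, coefficient = 2
x_4 = 2.1500, f(x_4) = 0.177857, coefficient = 2
x_5 = 2.2500, f(x_5) = 0.164948, coefficient = 2
x_6 = 2.3500, f(x_6) = 0.153315, coefficient = 2
x_7 = 2.4500, f(x_7) = 0.142806, coefficient = 2
x_8 = 2.5500, f(x_8) = 0.133289, coefficient = 2
x_9 = 2.6500, f(x_9) = 0.124649, coefficient = 2
x_10 = 2.7500, f(x_10) = 0.116788, coefficient = 1

I ≈ (0.100000/2) × 3.409786 = 0.170489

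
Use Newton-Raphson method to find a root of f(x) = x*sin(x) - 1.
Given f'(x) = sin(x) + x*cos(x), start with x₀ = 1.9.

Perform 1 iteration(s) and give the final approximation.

f(x) = x*sin(x) - 1
f'(x) = sin(x) + x*cos(x)
x₀ = 1.9

Newton-Raphson formula: x_{n+1} = x_n - f(x_n)/f'(x_n)

Iteration 1:
  f(1.900000) = 0.797970
  f'(1.900000) = 0.332050
  x_1 = 1.900000 - 0.797970/0.332050 = -0.503163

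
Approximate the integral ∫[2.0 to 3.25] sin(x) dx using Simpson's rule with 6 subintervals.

f(x) = sin(x)
a = 2.0, b = 3.25, n = 6
h = (b - a)/n = 0.208333

Simpson's rule: (h/3)[f(x₀) + 4f(x₁) + 2f(x₂) + ... + f(xₙ)]

x_0 = 2.0000, f(x_0) = 0.909297, coefficient = 1
x_1 = 2.2083, f(x_1) = 0.803564, coefficient = 4
x_2 = 2.4167, f(x_2) = 0.663080, coefficient = 2
x_3 = 2.6250, f(x_3) = 0.493920, coefficient = 4
x_4 = 2.8333, f(x_4) = 0.303400, coefficient = 2
x_5 = 3.0417, f(x_5) = 0.099760, coefficient = 4
x_6 = 3.2500, f(x_6) = -0.108195, coefficient = 1

I ≈ (0.208333/3) × 8.323040 = 0.577989
Exact value: 0.577983
Error: 0.000006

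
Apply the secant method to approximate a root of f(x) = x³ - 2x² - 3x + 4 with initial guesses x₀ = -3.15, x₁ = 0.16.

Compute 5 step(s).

f(x) = x³ - 2x² - 3x + 4
x₀ = -3.15, x₁ = 0.16

Secant formula: x_{n+1} = x_n - f(x_n)(x_n - x_{n-1})/(f(x_n) - f(x_{n-1}))

Iteration 1:
  f(-3.150000) = -37.650875
  f(0.160000) = 3.472896
  x_2 = 0.160000 - 3.472896×(0.160000 - (-3.150000))/(3.472896 - (-37.650875))
       = -0.119529
Iteration 2:
  f(0.160000) = 3.472896
  f(-0.119529) = 4.328305
  x_3 = -0.119529 - 4.328305×(-0.119529 - 0.160000)/(4.328305 - 3.472896)
       = 1.294867
Iteration 3:
  f(-0.119529) = 4.328305
  f(1.294867) = -1.066883
  x_4 = 1.294867 - (-1.066883)×(1.294867 - (-0.119529))/(-1.066883 - 4.328305)
       = 1.015174
Iteration 4:
  f(1.294867) = -1.066883
  f(1.015174) = -0.060462
  x_5 = 1.015174 - (-0.060462)×(1.015174 - 1.294867)/(-0.060462 - (-1.066883))
       = 0.998371
Iteration 5:
  f(1.015174) = -0.060462
  f(0.998371) = 0.006519
  x_6 = 0.998371 - 0.006519×(0.998371 - 1.015174)/(0.006519 - (-0.060462))
       = 1.000006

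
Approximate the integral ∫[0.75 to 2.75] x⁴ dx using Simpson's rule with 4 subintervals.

f(x) = x⁴
a = 0.75, b = 2.75, n = 4
h = (b - a)/n = 0.500000

Simpson's rule: (h/3)[f(x₀) + 4f(x₁) + 2f(x₂) + ... + f(xₙ)]

x_0 = 0.7500, f(x_0) = 0.316406, coefficient = 1
x_1 = 1.2500, f(x_1) = 2.441406, coefficient = 4
x_2 = 1.7500, f(x_2) = 9.378906, coefficient = 2
x_3 = 2.2500, f(x_3) = 25.628906, coefficient = 4
x_4 = 2.7500, f(x_4) = 57.191406, coefficient = 1

I ≈ (0.500000/3) × 188.546875 = 31.424479
Exact value: 31.407813
Error: 0.016667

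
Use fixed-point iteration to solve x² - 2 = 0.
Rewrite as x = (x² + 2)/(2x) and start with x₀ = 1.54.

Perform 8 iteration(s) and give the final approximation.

Equation: x² - 2 = 0
Fixed-point form: x = (x² + 2)/(2x)
x₀ = 1.54

x_1 = g(1.540000) = 1.419351
x_2 = g(1.419351) = 1.414223
x_3 = g(1.414223) = 1.414214
x_4 = g(1.414214) = 1.414214
x_5 = g(1.414214) = 1.414214
x_6 = g(1.414214) = 1.414214
x_7 = g(1.414214) = 1.414214
x_8 = g(1.414214) = 1.414214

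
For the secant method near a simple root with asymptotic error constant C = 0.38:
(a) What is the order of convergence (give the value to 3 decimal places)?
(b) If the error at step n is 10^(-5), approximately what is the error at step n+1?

(a) Secant method has superlinear convergence with order φ = (1+√5)/2 ≈ 1.618.
    This means |e_{n+1}| ≈ C|e_n|^1.618.

(b) With |e_n| = 10^(-5) and C = 0.38:
    |e_{n+1}| ≈ 0.38 × (10^(-5))^1.618 = 0.38 × 10^(-8.09)

(a) ≈ 1.618 (golden ratio); (b) |e_{n+1}| ≈ 3.088e-09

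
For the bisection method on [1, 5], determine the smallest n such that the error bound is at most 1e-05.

We need (b-a)/2^n ≤ 1e-05
(5 - 1)/2^n ≤ 1e-05
4/2^n ≤ 1e-05
2^n ≥ 400000
n ≥ log₂(400000) = 18.61
n ≥ 19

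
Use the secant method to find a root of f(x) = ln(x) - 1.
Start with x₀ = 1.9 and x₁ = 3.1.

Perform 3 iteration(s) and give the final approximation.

f(x) = ln(x) - 1
x₀ = 1.9, x₁ = 3.1

Secant formula: x_{n+1} = x_n - f(x_n)(x_n - x_{n-1})/(f(x_n) - f(x_{n-1}))

Iteration 1:
  f(1.900000) = -0.358146
  f(3.100000) = 0.131402
  x_2 = 3.100000 - 0.131402×(3.100000 - 1.900000)/(0.131402 - (-0.358146))
       = 2.777902
Iteration 2:
  f(3.100000) = 0.131402
  f(2.777902) = 0.021696
  x_3 = 2.777902 - 0.021696×(2.777902 - 3.100000)/(0.021696 - 0.131402)
       = 2.714202
Iteration 3:
  f(2.777902) = 0.021696
  f(2.714202) = -0.001502
  x_4 = 2.714202 - (-0.001502)×(2.714202 - 2.777902)/(-0.001502 - 0.021696)
       = 2.718326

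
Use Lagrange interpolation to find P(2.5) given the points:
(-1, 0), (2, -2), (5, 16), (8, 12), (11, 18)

Lagrange interpolation formula:
P(x) = Σ yᵢ × Lᵢ(x)
where Lᵢ(x) = Π_{j≠i} (x - xⱼ)/(xᵢ - xⱼ)

L_0(2.5) = (2.5 - 2)/(-1 - 2) × (2.5 - 5)/(-1 - 5) × (2.5 - 8)/(-1 - 8) × (2.5 - 11)/(-1 - 11) = -0.030060
L_1(2.5) = (2.5 - (-1))/(2 - (-1)) × (2.5 - 5)/(2 - 5) × (2.5 - 8)/(2 - 8) × (2.5 - 11)/(2 - 11) = 0.841692
L_2(2.5) = (2.5 - (-1))/(5 - (-1)) × (2.5 - 2)/(5 - 2) × (2.5 - 8)/(5 - 8) × (2.5 - 11)/(5 - 11) = 0.252508
L_3(2.5) = (2.5 - (-1))/(8 - (-1)) × (2.5 - 2)/(8 - 2) × (2.5 - 5)/(8 - 5) × (2.5 - 11)/(8 - 11) = -0.076517
L_4(2.5) = (2.5 - (-1))/(11 - (-1)) × (2.5 - 2)/(11 - 2) × (2.5 - 5)/(11 - 5) × (2.5 - 8)/(11 - 8) = 0.012378

P(2.5) = 0×L_0(2.5) + (-2)×L_1(2.5) + 16×L_2(2.5) + 12×L_3(2.5) + 18×L_4(2.5)
P(2.5) = 1.661330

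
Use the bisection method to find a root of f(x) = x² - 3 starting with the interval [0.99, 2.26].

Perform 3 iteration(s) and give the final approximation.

f(x) = x² - 3
Initial interval: [0.99, 2.26]

Iteration 1:
  c_1 = (0.990000 + 2.260000)/2 = 1.625000
  f(c_1) = f(1.625000) = -0.359375
  f(a) × f(c) ≥ 0, new interval: [1.625000, 2.260000]
Iteration 2:
  c_2 = (1.625000 + 2.260000)/2 = 1.942500
  f(c_2) = f(1.942500) = 0.773306
  f(a) × f(c) < 0, new interval: [1.625000, 1.942500]
Iteration 3:
  c_3 = (1.625000 + 1.942500)/2 = 1.783750
  f(c_3) = f(1.783750) = 0.181764
  f(a) × f(c) < 0, new interval: [1.625000, 1.783750]

After 3 iteration(s), the approximation is c_3 = 1.783750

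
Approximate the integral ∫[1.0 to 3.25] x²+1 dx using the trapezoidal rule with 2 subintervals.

f(x) = x²+1
a = 1.0, b = 3.25, n = 2
h = (b - a)/n = 1.125000

Trapezoidal rule: (h/2)[f(x₀) + 2f(x₁) + 2f(x₂) + ... + f(xₙ)]

x_0 = 1.0000, f(x_0) = 2.000000, coefficient = 1
x_1 = 2.1250, f(x_1) = 5.515625, coefficient = 2
x_2 = 3.2500, f(x_2) = 11.562500, coefficient = 1

I ≈ (1.125000/2) × 24.593750 = 13.833984
Exact value: 13.359375
Error: 0.474609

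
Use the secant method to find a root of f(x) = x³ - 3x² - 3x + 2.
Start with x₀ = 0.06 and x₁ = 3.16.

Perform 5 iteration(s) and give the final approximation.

f(x) = x³ - 3x² - 3x + 2
x₀ = 0.06, x₁ = 3.16

Secant formula: x_{n+1} = x_n - f(x_n)(x_n - x_{n-1})/(f(x_n) - f(x_{n-1}))

Iteration 1:
  f(0.060000) = 1.809416
  f(3.160000) = -5.882304
  x_2 = 3.160000 - (-5.882304)×(3.160000 - 0.060000)/(-5.882304 - 1.809416)
       = 0.789250
Iteration 2:
  f(3.160000) = -5.882304
  f(0.789250) = -1.744863
  x_3 = 0.789250 - (-1.744863)×(0.789250 - 3.160000)/(-1.744863 - (-5.882304))
       = -0.210554
Iteration 3:
  f(0.789250) = -1.744863
  f(-0.210554) = 2.489329
  x_4 = -0.210554 - 2.489329×(-0.210554 - 0.789250)/(2.489329 - (-1.744863))
       = 0.377242
Iteration 4:
  f(-0.210554) = 2.489329
  f(0.377242) = 0.495025
  x_5 = 0.377242 - 0.495025×(0.377242 - (-0.210554))/(0.495025 - 2.489329)
       = 0.523144
Iteration 5:
  f(0.377242) = 0.495025
  f(0.523144) = -0.247300
  x_6 = 0.523144 - (-0.247300)×(0.523144 - 0.377242)/(-0.247300 - 0.495025)
       = 0.474538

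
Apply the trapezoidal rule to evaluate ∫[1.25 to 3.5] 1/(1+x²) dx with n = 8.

f(x) = 1/(1+x²)
a = 1.25, b = 3.5, n = 8
h = (b - a)/n = 0.281250

Trapezoidal rule: (h/2)[f(x₀) + 2f(x₁) + 2f(x₂) + ... + f(xₙ)]

x_0 = 1.2500, f(x_0) = 0.390244, coefficient = 1
x_1 = 1.5312, f(x_1) = 0.298978, coefficient = 2
x_2 = 1.8125, f(x_2) = 0.233364, coefficient = 2
x_3 = 2.0938, f(x_3) = 0.185743, coefficient = 2
x_4 = 2.3750, f(x_4) = 0.150588, coefficient = 2
x_5 = 2.6562, f(x_5) = 0.124136, coefficient = 2
x_6 = 2.9375, f(x_6) = 0.103854, coefficient = 2
x_7 = 3.2188, f(x_7) = 0.088025, coefficient = 2
x_8 = 3.5000, f(x_8) = 0.075472, coefficient = 1

I ≈ (0.281250/2) × 2.835093 = 0.398685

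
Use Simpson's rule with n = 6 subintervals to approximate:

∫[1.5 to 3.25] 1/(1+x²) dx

f(x) = 1/(1+x²)
a = 1.5, b = 3.25, n = 6
h = (b - a)/n = 0.291667

Simpson's rule: (h/3)[f(x₀) + 4f(x₁) + 2f(x₂) + ... + f(xₙ)]

x_0 = 1.5000, f(x_0) = 0.307692, coefficient = 1
x_1 = 1.7917, f(x_1) = 0.237526, coefficient = 4
x_2 = 2.0833, f(x_2) = 0.187256, coefficient = 2
x_3 = 2.3750, f(x_3) = 0.150588, coefficient = 4
x_4 = 2.6667, f(x_4) = 0.123288, coefficient = 2
x_5 = 2.9583, f(x_5) = 0.102546, coefficient = 4
x_6 = 3.2500, f(x_6) = 0.086486, coefficient = 1

I ≈ (0.291667/3) × 2.977906 = 0.289519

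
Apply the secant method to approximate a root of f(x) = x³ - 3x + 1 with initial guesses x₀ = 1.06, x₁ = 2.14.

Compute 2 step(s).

f(x) = x³ - 3x + 1
x₀ = 1.06, x₁ = 2.14

Secant formula: x_{n+1} = x_n - f(x_n)(x_n - x_{n-1})/(f(x_n) - f(x_{n-1}))

Iteration 1:
  f(1.060000) = -0.988984
  f(2.140000) = 4.380344
  x_2 = 2.140000 - 4.380344×(2.140000 - 1.060000)/(4.380344 - (-0.988984))
       = 1.258927
Iteration 2:
  f(2.140000) = 4.380344
  f(1.258927) = -0.781512
  x_3 = 1.258927 - (-0.781512)×(1.258927 - 2.140000)/(-0.781512 - 4.380344)
       = 1.392322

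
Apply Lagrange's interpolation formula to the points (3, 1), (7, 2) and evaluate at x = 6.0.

Lagrange interpolation formula:
P(x) = Σ yᵢ × Lᵢ(x)
where Lᵢ(x) = Π_{j≠i} (x - xⱼ)/(xᵢ - xⱼ)

L_0(6.0) = (6.0 - 7)/(3 - 7) = 0.250000
L_1(6.0) = (6.0 - 3)/(7 - 3) = 0.750000

P(6.0) = 1×L_0(6.0) + 2×L_1(6.0)
P(6.0) = 1.750000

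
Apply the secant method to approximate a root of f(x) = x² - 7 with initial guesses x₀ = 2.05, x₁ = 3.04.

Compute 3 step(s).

f(x) = x² - 7
x₀ = 2.05, x₁ = 3.04

Secant formula: x_{n+1} = x_n - f(x_n)(x_n - x_{n-1})/(f(x_n) - f(x_{n-1}))

Iteration 1:
  f(2.050000) = -2.797500
  f(3.040000) = 2.241600
  x_2 = 3.040000 - 2.241600×(3.040000 - 2.050000)/(2.241600 - (-2.797500))
       = 2.599607
Iteration 2:
  f(3.040000) = 2.241600
  f(2.599607) = -0.242043
  x_3 = 2.599607 - (-0.242043)×(2.599607 - 3.040000)/(-0.242043 - 2.241600)
       = 2.642526
Iteration 3:
  f(2.599607) = -0.242043
  f(2.642526) = -0.017059
  x_4 = 2.642526 - (-0.017059)×(2.642526 - 2.599607)/(-0.017059 - (-0.242043))
       = 2.645780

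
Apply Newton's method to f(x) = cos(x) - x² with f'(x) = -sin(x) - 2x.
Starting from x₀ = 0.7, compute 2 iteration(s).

f(x) = cos(x) - x²
f'(x) = -sin(x) - 2x
x₀ = 0.7

Newton-Raphson formula: x_{n+1} = x_n - f(x_n)/f'(x_n)

Iteration 1:
  f(0.700000) = 0.274842
  f'(0.700000) = -2.044218
  x_1 = 0.700000 - 0.274842/(-2.044218) = 0.834449
Iteration 2:
  f(0.834449) = -0.024718
  f'(0.834449) = -2.409823
  x_2 = 0.834449 - (-0.024718)/(-2.409823) = 0.824191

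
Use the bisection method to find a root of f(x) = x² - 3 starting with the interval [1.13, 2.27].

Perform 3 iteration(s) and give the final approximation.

f(x) = x² - 3
Initial interval: [1.13, 2.27]

Iteration 1:
  c_1 = (1.130000 + 2.270000)/2 = 1.700000
  f(c_1) = f(1.700000) = -0.110000
  f(a) × f(c) ≥ 0, new interval: [1.700000, 2.270000]
Iteration 2:
  c_2 = (1.700000 + 2.270000)/2 = 1.985000
  f(c_2) = f(1.985000) = 0.940225
  f(a) × f(c) < 0, new interval: [1.700000, 1.985000]
Iteration 3:
  c_3 = (1.700000 + 1.985000)/2 = 1.842500
  f(c_3) = f(1.842500) = 0.394806
  f(a) × f(c) < 0, new interval: [1.700000, 1.842500]

After 3 iteration(s), the approximation is c_3 = 1.842500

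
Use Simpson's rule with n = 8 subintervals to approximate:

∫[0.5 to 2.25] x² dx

f(x) = x²
a = 0.5, b = 2.25, n = 8
h = (b - a)/n = 0.218750

Simpson's rule: (h/3)[f(x₀) + 4f(x₁) + 2f(x₂) + ... + f(xₙ)]

x_0 = 0.5000, f(x_0) = 0.250000, coefficient = 1
x_1 = 0.7188, f(x_1) = 0.516602, coefficient = 4
x_2 = 0.9375, f(x_2) = 0.878906, coefficient = 2
x_3 = 1.1562, f(x_3) = 1.336914, coefficient = 4
x_4 = 1.3750, f(x_4) = 1.890625, coefficient = 2
x_5 = 1.5938, f(x_5) = 2.540039, coefficient = 4
x_6 = 1.8125, f(x_6) = 3.285156, coefficient = 2
x_7 = 2.0312, f(x_7) = 4.125977, coefficient = 4
x_8 = 2.2500, f(x_8) = 5.062500, coefficient = 1

I ≈ (0.218750/3) × 51.500000 = 3.755208
Exact value: 3.755208
Error: 0.000000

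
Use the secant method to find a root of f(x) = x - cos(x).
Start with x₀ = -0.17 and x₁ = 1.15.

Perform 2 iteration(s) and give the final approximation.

f(x) = x - cos(x)
x₀ = -0.17, x₁ = 1.15

Secant formula: x_{n+1} = x_n - f(x_n)(x_n - x_{n-1})/(f(x_n) - f(x_{n-1}))

Iteration 1:
  f(-0.170000) = -1.155585
  f(1.150000) = 0.741513
  x_2 = 1.150000 - 0.741513×(1.150000 - (-0.170000))/(0.741513 - (-1.155585))
       = 0.634056
Iteration 2:
  f(1.150000) = 0.741513
  f(0.634056) = -0.171576
  x_3 = 0.634056 - (-0.171576)×(0.634056 - 1.150000)/(-0.171576 - 0.741513)
       = 0.731005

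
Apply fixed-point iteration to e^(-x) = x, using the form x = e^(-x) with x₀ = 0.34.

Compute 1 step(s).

Equation: e^(-x) = x
Fixed-point form: x = e^(-x)
x₀ = 0.34

x_1 = g(0.340000) = 0.711770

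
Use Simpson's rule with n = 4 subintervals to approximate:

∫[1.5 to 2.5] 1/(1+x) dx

f(x) = 1/(1+x)
a = 1.5, b = 2.5, n = 4
h = (b - a)/n = 0.250000

Simpson's rule: (h/3)[f(x₀) + 4f(x₁) + 2f(x₂) + ... + f(xₙ)]

x_0 = 1.5000, f(x_0) = 0.400000, coefficient = 1
x_1 = 1.7500, f(x_1) = 0.363636, coefficient = 4
x_2 = 2.0000, f(x_2) = 0.333333, coefficient = 2
x_3 = 2.2500, f(x_3) = 0.307692, coefficient = 4
x_4 = 2.5000, f(x_4) = 0.285714, coefficient = 1

I ≈ (0.250000/3) × 4.037696 = 0.336475
Exact value: 0.336472
Error: 0.000002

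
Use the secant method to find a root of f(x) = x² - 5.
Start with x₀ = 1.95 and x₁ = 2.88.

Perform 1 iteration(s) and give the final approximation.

f(x) = x² - 5
x₀ = 1.95, x₁ = 2.88

Secant formula: x_{n+1} = x_n - f(x_n)(x_n - x_{n-1})/(f(x_n) - f(x_{n-1}))

Iteration 1:
  f(1.950000) = -1.197500
  f(2.880000) = 3.294400
  x_2 = 2.880000 - 3.294400×(2.880000 - 1.950000)/(3.294400 - (-1.197500))
       = 2.197930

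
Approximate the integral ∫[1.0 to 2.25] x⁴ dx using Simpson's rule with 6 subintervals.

f(x) = x⁴
a = 1.0, b = 2.25, n = 6
h = (b - a)/n = 0.208333

Simpson's rule: (h/3)[f(x₀) + 4f(x₁) + 2f(x₂) + ... + f(xₙ)]

x_0 = 1.0000, f(x_0) = 1.000000, coefficient = 1
x_1 = 1.2083, f(x_1) = 2.131803, coefficient = 4
x_2 = 1.4167, f(x_2) = 4.027826, coefficient = 2
x_3 = 1.6250, f(x_3) = 6.972900, coefficient = 4
x_4 = 1.8333, f(x_4) = 11.297068, coefficient = 2
x_5 = 2.0417, f(x_5) = 17.375582, coefficient = 4
x_6 = 2.2500, f(x_6) = 25.628906, coefficient = 1

I ≈ (0.208333/3) × 163.199834 = 11.333322
Exact value: 11.333008
Error: 0.000314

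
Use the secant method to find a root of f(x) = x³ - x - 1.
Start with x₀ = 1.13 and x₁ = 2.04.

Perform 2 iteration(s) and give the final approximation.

f(x) = x³ - x - 1
x₀ = 1.13, x₁ = 2.04

Secant formula: x_{n+1} = x_n - f(x_n)(x_n - x_{n-1})/(f(x_n) - f(x_{n-1}))

Iteration 1:
  f(1.130000) = -0.687103
  f(2.040000) = 5.449664
  x_2 = 2.040000 - 5.449664×(2.040000 - 1.130000)/(5.449664 - (-0.687103))
       = 1.231888
Iteration 2:
  f(2.040000) = 5.449664
  f(1.231888) = -0.362438
  x_3 = 1.231888 - (-0.362438)×(1.231888 - 2.040000)/(-0.362438 - 5.449664)
       = 1.282281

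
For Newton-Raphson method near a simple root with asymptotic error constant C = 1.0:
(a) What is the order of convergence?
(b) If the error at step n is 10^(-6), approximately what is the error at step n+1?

(a) Newton-Raphson has quadratic (order 2) convergence near simple roots.
    This means |e_{n+1}| ≈ C|e_n|².

(b) With |e_n| = 10^(-6) and C = 1.0:
    |e_{n+1}| ≈ 1.0 × (10^(-6))² = 1.0 × 10^(-12)

(a) 2 (quadratic); (b) |e_{n+1}| ≈ 1.000e-12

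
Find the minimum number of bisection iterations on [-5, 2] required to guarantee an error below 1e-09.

We need (b-a)/2^n ≤ 1e-09
(2 - (-5))/2^n ≤ 1e-09
7/2^n ≤ 1e-09
2^n ≥ 7000000000
n ≥ log₂(7000000000) = 32.70
n ≥ 33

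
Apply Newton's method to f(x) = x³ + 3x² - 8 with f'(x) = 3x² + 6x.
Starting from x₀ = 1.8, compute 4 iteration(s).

f(x) = x³ + 3x² - 8
f'(x) = 3x² + 6x
x₀ = 1.8

Newton-Raphson formula: x_{n+1} = x_n - f(x_n)/f'(x_n)

Iteration 1:
  f(1.800000) = 7.552000
  f'(1.800000) = 20.520000
  x_1 = 1.800000 - 7.552000/20.520000 = 1.431969
Iteration 2:
  f(1.431969) = 1.087906
  f'(1.431969) = 14.743417
  x_2 = 1.431969 - 1.087906/14.743417 = 1.358180
Iteration 3:
  f(1.358180) = 0.039323
  f'(1.358180) = 13.683032
  x_3 = 1.358180 - 0.039323/13.683032 = 1.355306
Iteration 4:
  f(1.355306) = 0.000058
  f'(1.355306) = 13.642395
  x_4 = 1.355306 - 0.000058/13.642395 = 1.355301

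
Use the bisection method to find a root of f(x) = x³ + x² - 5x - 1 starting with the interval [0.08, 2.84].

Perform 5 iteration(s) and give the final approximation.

f(x) = x³ + x² - 5x - 1
Initial interval: [0.08, 2.84]

Iteration 1:
  c_1 = (0.080000 + 2.840000)/2 = 1.460000
  f(c_1) = f(1.460000) = -3.056264
  f(a) × f(c) ≥ 0, new interval: [1.460000, 2.840000]
Iteration 2:
  c_2 = (1.460000 + 2.840000)/2 = 2.150000
  f(c_2) = f(2.150000) = 2.810875
  f(a) × f(c) < 0, new interval: [1.460000, 2.150000]
Iteration 3:
  c_3 = (1.460000 + 2.150000)/2 = 1.805000
  f(c_3) = f(1.805000) = -0.886240
  f(a) × f(c) ≥ 0, new interval: [1.805000, 2.150000]
Iteration 4:
  c_4 = (1.805000 + 2.150000)/2 = 1.977500
  f(c_4) = f(1.977500) = 0.756032
  f(a) × f(c) < 0, new interval: [1.805000, 1.977500]
Iteration 5:
  c_5 = (1.805000 + 1.977500)/2 = 1.891250
  f(c_5) = f(1.891250) = -0.114750
  f(a) × f(c) ≥ 0, new interval: [1.891250, 1.977500]

After 5 iteration(s), the approximation is c_5 = 1.891250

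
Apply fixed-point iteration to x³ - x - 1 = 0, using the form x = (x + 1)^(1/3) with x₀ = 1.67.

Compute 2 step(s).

Equation: x³ - x - 1 = 0
Fixed-point form: x = (x + 1)^(1/3)
x₀ = 1.67

x_1 = g(1.670000) = 1.387300
x_2 = g(1.387300) = 1.336500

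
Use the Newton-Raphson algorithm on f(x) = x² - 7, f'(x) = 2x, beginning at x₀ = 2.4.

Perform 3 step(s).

f(x) = x² - 7
f'(x) = 2x
x₀ = 2.4

Newton-Raphson formula: x_{n+1} = x_n - f(x_n)/f'(x_n)

Iteration 1:
  f(2.400000) = -1.240000
  f'(2.400000) = 4.800000
  x_1 = 2.400000 - (-1.240000)/4.800000 = 2.658333
Iteration 2:
  f(2.658333) = 0.066736
  f'(2.658333) = 5.316667
  x_2 = 2.658333 - 0.066736/5.316667 = 2.645781
Iteration 3:
  f(2.645781) = 0.000158
  f'(2.645781) = 5.291562
  x_3 = 2.645781 - 0.000158/5.291562 = 2.645751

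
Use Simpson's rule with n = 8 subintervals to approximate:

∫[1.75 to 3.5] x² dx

f(x) = x²
a = 1.75, b = 3.5, n = 8
h = (b - a)/n = 0.218750

Simpson's rule: (h/3)[f(x₀) + 4f(x₁) + 2f(x₂) + ... + f(xₙ)]

x_0 = 1.7500, f(x_0) = 3.062500, coefficient = 1
x_1 = 1.9688, f(x_1) = 3.875977, coefficient = 4
x_2 = 2.1875, f(x_2) = 4.785156, coefficient = 2
x_3 = 2.4062, f(x_3) = 5.790039, coefficient = 4
x_4 = 2.6250, f(x_4) = 6.890625, coefficient = 2
x_5 = 2.8438, f(x_5) = 8.086914, coefficient = 4
x_6 = 3.0625, f(x_6) = 9.378906, coefficient = 2
x_7 = 3.2812, f(x_7) = 10.766602, coefficient = 4
x_8 = 3.5000, f(x_8) = 12.250000, coefficient = 1

I ≈ (0.218750/3) × 171.500000 = 12.505208
Exact value: 12.505208
Error: 0.000000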